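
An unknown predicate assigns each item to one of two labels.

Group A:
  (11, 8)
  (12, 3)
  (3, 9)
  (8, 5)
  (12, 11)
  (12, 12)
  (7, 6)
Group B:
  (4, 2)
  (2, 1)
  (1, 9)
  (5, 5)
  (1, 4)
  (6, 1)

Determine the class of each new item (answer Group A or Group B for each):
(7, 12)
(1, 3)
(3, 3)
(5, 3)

Group A, Group B, Group B, Group B

The pattern is that an item is 'Group A' exactly when: sum ≥ 12.
Group A: (7, 12), since 7+12 = 19. Group B: (1, 3), since 1+3 = 4. Group B: (3, 3), since 3+3 = 6. Group B: (5, 3), since 5+3 = 8.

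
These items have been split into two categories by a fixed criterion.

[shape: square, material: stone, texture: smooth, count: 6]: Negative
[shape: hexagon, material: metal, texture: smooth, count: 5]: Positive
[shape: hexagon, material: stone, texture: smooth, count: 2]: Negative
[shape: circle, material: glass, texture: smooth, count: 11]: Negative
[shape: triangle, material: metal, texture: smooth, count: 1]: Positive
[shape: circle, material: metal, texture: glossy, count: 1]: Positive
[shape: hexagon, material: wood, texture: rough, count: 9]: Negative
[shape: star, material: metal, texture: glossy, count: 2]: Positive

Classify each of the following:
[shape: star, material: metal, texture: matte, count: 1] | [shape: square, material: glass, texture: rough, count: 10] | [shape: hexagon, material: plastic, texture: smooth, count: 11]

Positive, Negative, Negative

The classifier is using: material is metal.
[shape: star, material: metal, texture: matte, count: 1]: material is metal — checks out, so Positive. [shape: square, material: glass, texture: rough, count: 10]: material is glass — doesn't match, so Negative. [shape: hexagon, material: plastic, texture: smooth, count: 11]: material is plastic — doesn't match, so Negative.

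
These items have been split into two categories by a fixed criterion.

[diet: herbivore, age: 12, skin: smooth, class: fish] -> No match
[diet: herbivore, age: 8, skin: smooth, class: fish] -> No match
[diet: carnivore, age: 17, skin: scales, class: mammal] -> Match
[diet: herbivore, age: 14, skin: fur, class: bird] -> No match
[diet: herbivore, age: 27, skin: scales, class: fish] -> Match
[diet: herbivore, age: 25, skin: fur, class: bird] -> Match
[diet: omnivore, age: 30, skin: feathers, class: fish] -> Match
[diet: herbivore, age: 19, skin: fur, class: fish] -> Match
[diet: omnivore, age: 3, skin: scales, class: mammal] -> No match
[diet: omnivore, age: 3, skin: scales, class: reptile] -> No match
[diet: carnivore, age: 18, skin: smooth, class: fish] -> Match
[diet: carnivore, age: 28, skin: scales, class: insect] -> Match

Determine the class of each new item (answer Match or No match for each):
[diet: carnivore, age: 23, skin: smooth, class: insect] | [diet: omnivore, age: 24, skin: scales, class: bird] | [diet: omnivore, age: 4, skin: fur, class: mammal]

Rule: age ≥ 17. This holds for each 'Match' example and fails for each 'No match' one.
[diet: carnivore, age: 23, skin: smooth, class: insect]: age = 23, passes → Match.
[diet: omnivore, age: 24, skin: scales, class: bird]: age = 24, passes → Match.
[diet: omnivore, age: 4, skin: fur, class: mammal]: age = 4, doesn't qualify → No match.

Match, Match, No match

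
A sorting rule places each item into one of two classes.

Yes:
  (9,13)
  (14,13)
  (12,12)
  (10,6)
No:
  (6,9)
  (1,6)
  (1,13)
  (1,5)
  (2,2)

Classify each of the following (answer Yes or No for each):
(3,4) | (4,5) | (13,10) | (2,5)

A rule that fits every label: sum ≥ 16 — true of each 'Yes' example, false of each 'No' one.
(3,4): 3+4 = 7 — does not fit, so No. (4,5): 4+5 = 9 — does not fit, so No. (13,10): 13+10 = 23 — satisfies this, so Yes. (2,5): 2+5 = 7 — does not fit, so No.

No, No, Yes, No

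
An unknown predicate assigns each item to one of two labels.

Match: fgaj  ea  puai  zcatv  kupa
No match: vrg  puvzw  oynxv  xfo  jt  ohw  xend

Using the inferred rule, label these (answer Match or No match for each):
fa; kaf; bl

Match, Match, No match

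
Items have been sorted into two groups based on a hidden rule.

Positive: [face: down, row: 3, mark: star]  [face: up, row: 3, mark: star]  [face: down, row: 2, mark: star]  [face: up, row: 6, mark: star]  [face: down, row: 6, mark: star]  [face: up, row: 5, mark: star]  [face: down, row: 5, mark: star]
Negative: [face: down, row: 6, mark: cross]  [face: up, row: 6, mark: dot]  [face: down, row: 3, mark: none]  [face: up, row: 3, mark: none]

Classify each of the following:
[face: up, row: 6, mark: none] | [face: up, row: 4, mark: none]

Comparing the two groups points to one rule — mark is star.

Negative, Negative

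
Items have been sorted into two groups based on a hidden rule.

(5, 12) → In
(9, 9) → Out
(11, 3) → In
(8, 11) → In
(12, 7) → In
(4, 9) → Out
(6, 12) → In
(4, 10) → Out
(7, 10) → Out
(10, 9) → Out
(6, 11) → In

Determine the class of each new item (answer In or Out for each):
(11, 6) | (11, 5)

In, In

One predicate separates the groups cleanly: max ≥ 11.
(11, 6): max 11 — fits, so In.
(11, 5): max 11 — fits, so In.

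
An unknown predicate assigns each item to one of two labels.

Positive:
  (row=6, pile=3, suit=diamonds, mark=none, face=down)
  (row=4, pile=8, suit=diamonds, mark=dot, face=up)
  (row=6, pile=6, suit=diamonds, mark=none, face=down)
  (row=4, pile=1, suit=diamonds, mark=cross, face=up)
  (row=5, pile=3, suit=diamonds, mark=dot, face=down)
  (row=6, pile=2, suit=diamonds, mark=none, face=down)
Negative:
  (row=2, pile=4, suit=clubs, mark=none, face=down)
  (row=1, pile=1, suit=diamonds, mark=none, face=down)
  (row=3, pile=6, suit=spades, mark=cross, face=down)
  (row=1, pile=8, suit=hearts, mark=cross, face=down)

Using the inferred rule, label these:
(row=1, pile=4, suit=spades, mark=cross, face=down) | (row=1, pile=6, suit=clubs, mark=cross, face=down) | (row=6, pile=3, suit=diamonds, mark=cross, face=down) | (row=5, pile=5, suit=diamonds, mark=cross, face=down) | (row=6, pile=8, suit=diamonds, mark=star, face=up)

Negative, Negative, Positive, Positive, Positive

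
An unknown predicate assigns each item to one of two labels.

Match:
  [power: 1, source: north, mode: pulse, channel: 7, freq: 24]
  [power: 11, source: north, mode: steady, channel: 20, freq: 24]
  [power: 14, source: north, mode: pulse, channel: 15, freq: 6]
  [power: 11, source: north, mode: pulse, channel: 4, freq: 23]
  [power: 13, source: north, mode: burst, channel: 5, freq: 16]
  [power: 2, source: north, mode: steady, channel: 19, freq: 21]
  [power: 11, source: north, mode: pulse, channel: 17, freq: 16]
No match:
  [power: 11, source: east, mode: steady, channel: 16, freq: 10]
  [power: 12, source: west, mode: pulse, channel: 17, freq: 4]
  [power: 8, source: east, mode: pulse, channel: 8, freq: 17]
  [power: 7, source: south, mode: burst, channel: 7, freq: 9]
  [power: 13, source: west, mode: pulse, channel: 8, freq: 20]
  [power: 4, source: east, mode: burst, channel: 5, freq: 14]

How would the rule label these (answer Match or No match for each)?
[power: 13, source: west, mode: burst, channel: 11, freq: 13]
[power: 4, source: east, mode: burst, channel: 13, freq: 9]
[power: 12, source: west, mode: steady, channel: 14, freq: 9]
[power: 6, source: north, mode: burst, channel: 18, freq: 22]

No match, No match, No match, Match

One predicate separates the groups cleanly: source is north.
[power: 13, source: west, mode: burst, channel: 11, freq: 13]: source is west — does not fit, so No match.
[power: 4, source: east, mode: burst, channel: 13, freq: 9]: source is east — does not fit, so No match.
[power: 12, source: west, mode: steady, channel: 14, freq: 9]: source is west — does not fit, so No match.
[power: 6, source: north, mode: burst, channel: 18, freq: 22]: source is north — meets the rule, so Match.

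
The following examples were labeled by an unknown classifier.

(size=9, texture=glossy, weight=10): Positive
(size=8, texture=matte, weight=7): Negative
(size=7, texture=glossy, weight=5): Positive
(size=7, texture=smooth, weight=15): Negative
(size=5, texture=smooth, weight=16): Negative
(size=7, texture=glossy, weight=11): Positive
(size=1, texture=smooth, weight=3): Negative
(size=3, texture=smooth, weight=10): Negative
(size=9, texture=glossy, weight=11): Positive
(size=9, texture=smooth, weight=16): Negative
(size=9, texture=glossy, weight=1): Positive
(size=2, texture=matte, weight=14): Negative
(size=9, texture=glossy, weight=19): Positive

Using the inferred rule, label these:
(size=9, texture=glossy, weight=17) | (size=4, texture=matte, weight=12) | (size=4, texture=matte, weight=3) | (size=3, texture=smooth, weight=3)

Positive, Negative, Negative, Negative

One predicate separates the groups cleanly: texture is glossy.
(size=9, texture=glossy, weight=17): Positive (texture is glossy).
(size=4, texture=matte, weight=12): Negative (texture is matte).
(size=4, texture=matte, weight=3): Negative (texture is matte).
(size=3, texture=smooth, weight=3): Negative (texture is smooth).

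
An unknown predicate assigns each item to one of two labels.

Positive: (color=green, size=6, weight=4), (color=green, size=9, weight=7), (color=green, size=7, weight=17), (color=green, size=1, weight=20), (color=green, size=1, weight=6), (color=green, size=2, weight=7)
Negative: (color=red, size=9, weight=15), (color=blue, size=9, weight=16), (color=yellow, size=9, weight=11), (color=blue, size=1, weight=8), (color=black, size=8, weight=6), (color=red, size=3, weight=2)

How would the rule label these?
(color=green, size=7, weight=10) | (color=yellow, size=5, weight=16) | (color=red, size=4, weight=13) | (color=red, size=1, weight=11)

Positive, Negative, Negative, Negative

Checking candidate rules against both groups, what survives is: color is green.
(color=green, size=7, weight=10) → color is green → Positive. (color=yellow, size=5, weight=16) → color is yellow → Negative. (color=red, size=4, weight=13) → color is red → Negative. (color=red, size=1, weight=11) → color is red → Negative.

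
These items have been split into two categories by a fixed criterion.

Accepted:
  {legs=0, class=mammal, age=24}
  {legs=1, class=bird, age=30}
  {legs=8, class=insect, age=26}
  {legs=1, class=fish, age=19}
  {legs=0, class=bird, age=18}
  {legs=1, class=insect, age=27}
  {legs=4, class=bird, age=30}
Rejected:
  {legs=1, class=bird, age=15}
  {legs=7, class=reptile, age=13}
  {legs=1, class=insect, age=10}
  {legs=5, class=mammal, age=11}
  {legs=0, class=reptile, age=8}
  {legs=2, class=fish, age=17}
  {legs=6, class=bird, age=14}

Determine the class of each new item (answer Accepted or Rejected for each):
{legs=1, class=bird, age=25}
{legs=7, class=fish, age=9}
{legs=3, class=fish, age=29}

Every 'Accepted' example satisfies: age ≥ 18. None of the 'Rejected' examples do.
{legs=1, class=bird, age=25}: Accepted (age = 25).
{legs=7, class=fish, age=9}: Rejected (age = 9).
{legs=3, class=fish, age=29}: Accepted (age = 29).

Accepted, Rejected, Accepted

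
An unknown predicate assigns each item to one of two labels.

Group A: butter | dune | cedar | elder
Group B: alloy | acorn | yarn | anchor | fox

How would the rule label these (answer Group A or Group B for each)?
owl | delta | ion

Every 'Group A' example satisfies: contains 'e'. None of the 'Group B' examples do.
owl — no 'e', hence Group B. delta — has 'e', hence Group A. ion — no 'e', hence Group B.

Group B, Group A, Group B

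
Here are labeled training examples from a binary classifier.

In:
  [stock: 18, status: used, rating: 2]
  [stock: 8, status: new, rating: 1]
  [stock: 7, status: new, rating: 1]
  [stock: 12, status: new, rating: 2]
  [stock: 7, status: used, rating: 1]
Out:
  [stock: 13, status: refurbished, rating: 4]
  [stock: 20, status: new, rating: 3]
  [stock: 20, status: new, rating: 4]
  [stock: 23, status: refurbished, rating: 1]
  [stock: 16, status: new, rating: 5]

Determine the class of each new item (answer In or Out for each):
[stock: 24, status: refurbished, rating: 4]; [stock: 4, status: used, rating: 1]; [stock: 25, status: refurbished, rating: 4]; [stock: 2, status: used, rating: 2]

One predicate separates the groups cleanly: stock ≤ 18 AND rating ≤ 2.

Out, In, Out, In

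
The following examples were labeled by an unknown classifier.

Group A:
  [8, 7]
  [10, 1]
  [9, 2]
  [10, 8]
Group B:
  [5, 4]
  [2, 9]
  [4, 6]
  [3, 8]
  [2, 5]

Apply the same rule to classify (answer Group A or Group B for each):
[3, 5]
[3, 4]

Group B, Group B

Every 'Group A' example satisfies: first ≥ 6. None of the 'Group B' examples do.
[3, 5] → first 3 → Group B.
[3, 4] → first 3 → Group B.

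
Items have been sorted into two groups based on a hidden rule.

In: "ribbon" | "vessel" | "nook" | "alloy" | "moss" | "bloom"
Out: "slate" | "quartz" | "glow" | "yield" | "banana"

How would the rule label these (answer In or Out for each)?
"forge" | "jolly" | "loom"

The classifier is using: has a double letter.
"forge": no doubled letter — does not fit, so Out.
"jolly": 'll' doubled — meets the rule, so In.
"loom": 'oo' doubled — meets the rule, so In.

Out, In, In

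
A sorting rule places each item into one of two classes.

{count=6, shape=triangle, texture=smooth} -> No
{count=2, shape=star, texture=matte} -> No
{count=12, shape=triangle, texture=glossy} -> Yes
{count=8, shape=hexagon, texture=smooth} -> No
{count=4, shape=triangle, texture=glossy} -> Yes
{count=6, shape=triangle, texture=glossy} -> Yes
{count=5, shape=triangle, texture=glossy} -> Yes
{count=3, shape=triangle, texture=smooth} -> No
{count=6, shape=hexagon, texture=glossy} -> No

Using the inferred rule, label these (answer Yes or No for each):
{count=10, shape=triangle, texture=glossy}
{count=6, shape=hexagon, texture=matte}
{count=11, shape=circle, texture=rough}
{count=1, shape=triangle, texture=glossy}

Yes, No, No, Yes

All 'Yes' examples share one property — texture is glossy AND shape is triangle — and every 'No' example lacks it.
{count=10, shape=triangle, texture=glossy}: texture is glossy, shape is triangle, checks out → Yes.
{count=6, shape=hexagon, texture=matte}: texture is matte, shape is hexagon, does not satisfy this → No.
{count=11, shape=circle, texture=rough}: texture is rough, shape is circle, does not satisfy this → No.
{count=1, shape=triangle, texture=glossy}: texture is glossy, shape is triangle, checks out → Yes.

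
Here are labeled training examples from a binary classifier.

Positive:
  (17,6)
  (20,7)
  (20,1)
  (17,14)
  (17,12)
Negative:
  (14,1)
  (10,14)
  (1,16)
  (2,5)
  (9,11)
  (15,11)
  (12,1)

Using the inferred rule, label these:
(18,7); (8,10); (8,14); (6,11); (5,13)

The pattern is that an item is 'Positive' exactly when: first ≥ 16.
(18,7): first 18 — meets the rule, so Positive. (8,10): first 8 — does not pass, so Negative. (8,14): first 8 — does not pass, so Negative. (6,11): first 6 — does not pass, so Negative. (5,13): first 5 — does not pass, so Negative.

Positive, Negative, Negative, Negative, Negative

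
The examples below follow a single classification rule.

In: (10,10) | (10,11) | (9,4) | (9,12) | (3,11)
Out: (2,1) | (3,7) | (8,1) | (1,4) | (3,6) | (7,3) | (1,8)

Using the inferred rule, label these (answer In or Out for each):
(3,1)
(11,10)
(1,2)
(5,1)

One predicate separates the groups cleanly: sum ≥ 13.

Out, In, Out, Out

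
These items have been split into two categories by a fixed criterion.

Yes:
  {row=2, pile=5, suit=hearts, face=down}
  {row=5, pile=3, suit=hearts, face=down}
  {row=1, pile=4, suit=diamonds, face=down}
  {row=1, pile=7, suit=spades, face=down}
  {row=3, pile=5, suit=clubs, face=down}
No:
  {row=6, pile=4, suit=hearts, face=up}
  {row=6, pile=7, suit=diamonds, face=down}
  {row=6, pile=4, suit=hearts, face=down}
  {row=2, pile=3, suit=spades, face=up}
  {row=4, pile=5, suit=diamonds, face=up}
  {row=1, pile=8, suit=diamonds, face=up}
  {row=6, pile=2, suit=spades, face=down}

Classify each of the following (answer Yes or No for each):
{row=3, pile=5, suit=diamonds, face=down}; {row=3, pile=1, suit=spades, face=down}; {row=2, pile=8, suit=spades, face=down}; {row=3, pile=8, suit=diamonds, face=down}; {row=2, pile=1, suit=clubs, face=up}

Yes, Yes, Yes, Yes, No

The common property of the 'Yes' items is: face is down AND row ≤ 5. No 'No' item has it.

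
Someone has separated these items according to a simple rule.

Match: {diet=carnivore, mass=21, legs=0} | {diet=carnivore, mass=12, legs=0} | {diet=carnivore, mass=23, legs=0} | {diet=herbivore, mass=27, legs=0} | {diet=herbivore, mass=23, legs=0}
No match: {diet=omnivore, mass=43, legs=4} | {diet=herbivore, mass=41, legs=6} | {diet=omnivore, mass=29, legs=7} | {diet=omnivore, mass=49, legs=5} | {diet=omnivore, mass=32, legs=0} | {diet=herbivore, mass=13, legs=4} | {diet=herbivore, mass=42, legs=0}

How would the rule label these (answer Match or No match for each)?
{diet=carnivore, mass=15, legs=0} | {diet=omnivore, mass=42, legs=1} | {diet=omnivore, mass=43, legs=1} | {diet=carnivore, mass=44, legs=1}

The classifier is using: legs = 0 AND mass ≤ 27.
{diet=carnivore, mass=15, legs=0} → legs = 0, mass = 15 → Match.
{diet=omnivore, mass=42, legs=1} → legs = 1, mass = 42 → No match.
{diet=omnivore, mass=43, legs=1} → legs = 1, mass = 43 → No match.
{diet=carnivore, mass=44, legs=1} → legs = 1, mass = 44 → No match.

Match, No match, No match, No match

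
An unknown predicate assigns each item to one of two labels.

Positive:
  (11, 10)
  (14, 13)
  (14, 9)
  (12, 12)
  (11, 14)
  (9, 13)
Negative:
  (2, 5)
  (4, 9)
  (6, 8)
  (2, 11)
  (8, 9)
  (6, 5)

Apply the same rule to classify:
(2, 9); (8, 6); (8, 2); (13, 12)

Every 'Positive' example satisfies: sum ≥ 21. None of the 'Negative' examples do.
(2, 9) — 2+9 = 11, hence Negative.
(8, 6) — 8+6 = 14, hence Negative.
(8, 2) — 8+2 = 10, hence Negative.
(13, 12) — 13+12 = 25, hence Positive.

Negative, Negative, Negative, Positive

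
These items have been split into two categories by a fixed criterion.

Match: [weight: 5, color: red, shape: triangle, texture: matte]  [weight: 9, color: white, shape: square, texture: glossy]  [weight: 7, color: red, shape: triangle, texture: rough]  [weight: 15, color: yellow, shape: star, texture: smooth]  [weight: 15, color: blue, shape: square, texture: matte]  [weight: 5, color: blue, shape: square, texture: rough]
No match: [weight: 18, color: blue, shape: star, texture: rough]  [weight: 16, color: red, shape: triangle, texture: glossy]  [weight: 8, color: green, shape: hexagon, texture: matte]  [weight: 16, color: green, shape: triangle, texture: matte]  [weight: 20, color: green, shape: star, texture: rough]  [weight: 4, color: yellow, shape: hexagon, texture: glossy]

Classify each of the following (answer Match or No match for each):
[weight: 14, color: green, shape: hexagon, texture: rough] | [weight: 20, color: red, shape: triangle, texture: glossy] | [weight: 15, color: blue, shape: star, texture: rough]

No match, No match, Match

Comparing the two groups points to one rule — weight is odd.
[weight: 14, color: green, shape: hexagon, texture: rough] — weight = 14, hence No match.
[weight: 20, color: red, shape: triangle, texture: glossy] — weight = 20, hence No match.
[weight: 15, color: blue, shape: star, texture: rough] — weight = 15, hence Match.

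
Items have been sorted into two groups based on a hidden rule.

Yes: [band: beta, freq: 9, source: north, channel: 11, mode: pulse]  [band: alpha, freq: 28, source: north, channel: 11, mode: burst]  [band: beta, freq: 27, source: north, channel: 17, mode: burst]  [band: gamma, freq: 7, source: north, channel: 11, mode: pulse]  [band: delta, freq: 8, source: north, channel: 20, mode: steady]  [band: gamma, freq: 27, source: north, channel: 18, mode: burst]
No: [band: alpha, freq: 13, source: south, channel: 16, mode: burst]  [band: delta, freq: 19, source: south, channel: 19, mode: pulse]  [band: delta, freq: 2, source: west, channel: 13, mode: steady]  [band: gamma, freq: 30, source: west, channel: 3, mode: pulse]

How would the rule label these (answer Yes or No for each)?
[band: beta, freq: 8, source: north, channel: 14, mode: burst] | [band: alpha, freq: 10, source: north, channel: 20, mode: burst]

Yes, Yes

Rule: source is north. This holds for each 'Yes' example and fails for each 'No' one.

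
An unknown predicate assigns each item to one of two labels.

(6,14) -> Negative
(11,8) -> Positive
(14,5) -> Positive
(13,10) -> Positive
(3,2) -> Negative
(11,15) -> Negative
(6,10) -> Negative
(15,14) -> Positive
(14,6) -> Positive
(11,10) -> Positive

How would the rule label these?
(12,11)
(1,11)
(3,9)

Positive, Negative, Negative

Rule: first > second AND sum ≥ 16. This holds for each 'Positive' example and fails for each 'Negative' one.
(12,11): 12 > 11, 12+11 = 23 — matches, so Positive.
(1,11): 1 < 11, 1+11 = 12 — does not fit, so Negative.
(3,9): 3 < 9, 3+9 = 12 — does not fit, so Negative.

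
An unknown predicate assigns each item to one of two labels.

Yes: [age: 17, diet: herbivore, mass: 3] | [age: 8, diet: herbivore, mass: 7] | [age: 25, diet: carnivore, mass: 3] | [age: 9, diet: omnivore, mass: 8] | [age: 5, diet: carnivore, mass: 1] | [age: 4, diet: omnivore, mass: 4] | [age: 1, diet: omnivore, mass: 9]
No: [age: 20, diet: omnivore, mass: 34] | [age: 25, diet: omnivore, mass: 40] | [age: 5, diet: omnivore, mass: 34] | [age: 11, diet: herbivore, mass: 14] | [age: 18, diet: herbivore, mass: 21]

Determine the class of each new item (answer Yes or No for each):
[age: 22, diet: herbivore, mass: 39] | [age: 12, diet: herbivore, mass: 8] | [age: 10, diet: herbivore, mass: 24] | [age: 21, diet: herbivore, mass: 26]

No, Yes, No, No

All 'Yes' examples share one property — mass ≤ 9 — and every 'No' example lacks it.
[age: 22, diet: herbivore, mass: 39]: No (mass = 39).
[age: 12, diet: herbivore, mass: 8]: Yes (mass = 8).
[age: 10, diet: herbivore, mass: 24]: No (mass = 24).
[age: 21, diet: herbivore, mass: 26]: No (mass = 26).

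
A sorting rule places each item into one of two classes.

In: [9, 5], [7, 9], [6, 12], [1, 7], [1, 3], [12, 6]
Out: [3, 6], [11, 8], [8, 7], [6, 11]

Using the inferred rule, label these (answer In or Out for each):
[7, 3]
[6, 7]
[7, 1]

The simplest hypothesis consistent with all the labels is: sum is even.
[7, 3]: In (7+3 = 10).
[6, 7]: Out (6+7 = 13).
[7, 1]: In (7+1 = 8).

In, Out, In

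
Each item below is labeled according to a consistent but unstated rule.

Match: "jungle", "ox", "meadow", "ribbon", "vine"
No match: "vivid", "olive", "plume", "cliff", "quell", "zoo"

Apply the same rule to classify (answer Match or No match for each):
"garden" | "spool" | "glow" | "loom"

The simplest hypothesis consistent with all the labels is: even length.

Match, No match, Match, Match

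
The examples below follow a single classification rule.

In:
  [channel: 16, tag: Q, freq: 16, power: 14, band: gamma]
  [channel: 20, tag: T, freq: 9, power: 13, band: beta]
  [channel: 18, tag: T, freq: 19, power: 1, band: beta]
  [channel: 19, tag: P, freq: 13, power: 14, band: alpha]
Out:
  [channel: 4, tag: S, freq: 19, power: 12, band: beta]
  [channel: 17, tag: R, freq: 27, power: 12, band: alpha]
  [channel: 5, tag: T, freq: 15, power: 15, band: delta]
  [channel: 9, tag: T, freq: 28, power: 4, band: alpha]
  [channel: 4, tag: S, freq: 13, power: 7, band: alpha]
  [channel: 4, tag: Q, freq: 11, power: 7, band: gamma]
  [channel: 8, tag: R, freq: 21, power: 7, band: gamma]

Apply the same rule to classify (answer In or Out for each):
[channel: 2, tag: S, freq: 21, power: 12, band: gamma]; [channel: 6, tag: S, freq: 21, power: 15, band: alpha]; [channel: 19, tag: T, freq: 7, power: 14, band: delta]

Out, Out, In

The common property of the 'In' items is: channel ≥ 8 AND freq ≤ 19. No 'Out' item has it.
[channel: 2, tag: S, freq: 21, power: 12, band: gamma]: channel = 2, freq = 21, does not fit → Out. [channel: 6, tag: S, freq: 21, power: 15, band: alpha]: channel = 6, freq = 21, does not fit → Out. [channel: 19, tag: T, freq: 7, power: 14, band: delta]: channel = 19, freq = 7, qualifies → In.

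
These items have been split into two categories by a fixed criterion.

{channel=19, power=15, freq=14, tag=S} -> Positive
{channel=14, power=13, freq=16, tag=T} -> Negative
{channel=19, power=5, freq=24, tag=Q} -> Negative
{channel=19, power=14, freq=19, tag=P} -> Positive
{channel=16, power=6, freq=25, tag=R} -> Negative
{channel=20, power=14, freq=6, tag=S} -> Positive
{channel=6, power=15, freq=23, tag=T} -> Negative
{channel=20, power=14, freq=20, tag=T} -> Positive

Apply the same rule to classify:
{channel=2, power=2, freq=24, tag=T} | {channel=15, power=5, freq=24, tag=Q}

Negative, Negative

All 'Positive' examples share one property — tag is S OR power = 14 — and every 'Negative' example lacks it.
{channel=2, power=2, freq=24, tag=T} — tag is T, power = 2, hence Negative.
{channel=15, power=5, freq=24, tag=Q} — tag is Q, power = 5, hence Negative.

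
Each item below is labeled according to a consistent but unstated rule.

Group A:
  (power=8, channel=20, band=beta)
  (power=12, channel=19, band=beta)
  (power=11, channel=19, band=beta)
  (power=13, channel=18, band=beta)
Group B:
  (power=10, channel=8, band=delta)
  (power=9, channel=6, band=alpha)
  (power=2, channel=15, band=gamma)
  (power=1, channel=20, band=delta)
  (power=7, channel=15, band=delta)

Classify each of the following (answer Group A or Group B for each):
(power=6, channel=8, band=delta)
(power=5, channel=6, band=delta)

Group B, Group B

The pattern is that an item is 'Group A' exactly when: band is beta.
(power=6, channel=8, band=delta) → band is delta → Group B.
(power=5, channel=6, band=delta) → band is delta → Group B.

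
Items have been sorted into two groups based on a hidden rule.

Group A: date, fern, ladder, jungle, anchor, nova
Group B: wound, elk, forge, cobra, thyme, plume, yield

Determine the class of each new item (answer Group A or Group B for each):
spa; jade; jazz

Every 'Group A' example satisfies: even length. None of the 'Group B' examples do.

Group B, Group A, Group A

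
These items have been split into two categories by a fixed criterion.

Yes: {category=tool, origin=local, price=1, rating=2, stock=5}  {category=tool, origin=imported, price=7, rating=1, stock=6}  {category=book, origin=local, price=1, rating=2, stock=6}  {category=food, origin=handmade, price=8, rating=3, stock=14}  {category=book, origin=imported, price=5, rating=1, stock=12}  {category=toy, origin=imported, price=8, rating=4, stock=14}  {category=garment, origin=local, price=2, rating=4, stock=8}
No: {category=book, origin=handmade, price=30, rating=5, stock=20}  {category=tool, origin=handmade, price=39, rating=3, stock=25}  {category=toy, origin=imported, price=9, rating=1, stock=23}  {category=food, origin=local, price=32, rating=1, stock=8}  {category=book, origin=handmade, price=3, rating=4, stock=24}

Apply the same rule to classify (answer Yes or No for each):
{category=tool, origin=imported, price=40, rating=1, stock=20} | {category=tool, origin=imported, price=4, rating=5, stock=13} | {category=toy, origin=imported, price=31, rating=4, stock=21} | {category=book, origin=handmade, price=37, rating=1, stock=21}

No, Yes, No, No

Every 'Yes' example satisfies: stock ≤ 14 AND price ≤ 8. None of the 'No' examples do.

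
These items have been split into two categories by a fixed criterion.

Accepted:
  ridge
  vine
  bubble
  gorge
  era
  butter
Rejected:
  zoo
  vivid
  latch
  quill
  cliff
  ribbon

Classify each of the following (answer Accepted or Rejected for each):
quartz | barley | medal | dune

Rejected, Accepted, Accepted, Accepted

Checking candidate rules against both groups, what survives is: contains 'e'.
Rejected: quartz, since no 'e'.
Accepted: barley, since has 'e'.
Accepted: medal, since has 'e'.
Accepted: dune, since has 'e'.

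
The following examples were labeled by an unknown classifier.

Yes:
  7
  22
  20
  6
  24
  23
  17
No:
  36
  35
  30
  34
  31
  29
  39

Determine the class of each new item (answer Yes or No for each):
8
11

Yes, Yes

The common property of the 'Yes' items is: at most 24. No 'No' item has it.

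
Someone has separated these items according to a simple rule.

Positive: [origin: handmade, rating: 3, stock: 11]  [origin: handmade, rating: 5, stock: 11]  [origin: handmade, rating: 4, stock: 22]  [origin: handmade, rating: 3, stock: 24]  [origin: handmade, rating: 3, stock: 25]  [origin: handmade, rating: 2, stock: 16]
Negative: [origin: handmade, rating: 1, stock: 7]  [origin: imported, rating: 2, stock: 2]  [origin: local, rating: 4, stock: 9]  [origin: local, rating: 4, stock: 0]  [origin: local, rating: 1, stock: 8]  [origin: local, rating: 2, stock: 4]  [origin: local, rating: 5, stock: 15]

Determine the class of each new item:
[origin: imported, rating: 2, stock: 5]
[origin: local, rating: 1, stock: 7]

One predicate separates the groups cleanly: origin is handmade AND stock ≥ 8.
Negative: [origin: imported, rating: 2, stock: 5], since origin is imported, stock = 5. Negative: [origin: local, rating: 1, stock: 7], since origin is local, stock = 7.

Negative, Negative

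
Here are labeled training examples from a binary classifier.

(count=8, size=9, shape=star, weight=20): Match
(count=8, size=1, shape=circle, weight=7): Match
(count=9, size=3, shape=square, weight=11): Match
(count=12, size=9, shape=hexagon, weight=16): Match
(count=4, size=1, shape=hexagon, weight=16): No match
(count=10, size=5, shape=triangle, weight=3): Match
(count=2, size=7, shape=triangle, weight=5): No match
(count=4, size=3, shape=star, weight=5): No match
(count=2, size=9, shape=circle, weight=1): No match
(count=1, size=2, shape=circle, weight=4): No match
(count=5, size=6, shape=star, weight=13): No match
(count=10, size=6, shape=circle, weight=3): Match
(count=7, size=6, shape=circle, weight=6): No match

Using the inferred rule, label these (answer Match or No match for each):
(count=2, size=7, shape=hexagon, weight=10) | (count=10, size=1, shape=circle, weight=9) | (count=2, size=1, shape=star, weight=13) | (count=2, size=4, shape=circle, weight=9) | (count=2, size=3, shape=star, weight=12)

No match, Match, No match, No match, No match

The pattern is that an item is 'Match' exactly when: count ≥ 8.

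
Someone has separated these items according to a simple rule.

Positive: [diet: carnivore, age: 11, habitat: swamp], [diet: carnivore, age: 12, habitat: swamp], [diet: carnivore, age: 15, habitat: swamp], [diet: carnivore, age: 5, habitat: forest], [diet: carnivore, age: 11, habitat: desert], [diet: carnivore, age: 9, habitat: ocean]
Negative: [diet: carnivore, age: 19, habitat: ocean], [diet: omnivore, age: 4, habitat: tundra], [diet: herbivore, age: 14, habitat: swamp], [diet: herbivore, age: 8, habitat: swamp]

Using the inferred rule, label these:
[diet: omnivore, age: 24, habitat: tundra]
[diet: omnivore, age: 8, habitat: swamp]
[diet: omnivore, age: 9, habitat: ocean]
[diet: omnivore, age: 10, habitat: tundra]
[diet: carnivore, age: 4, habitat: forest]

Negative, Negative, Negative, Negative, Positive

'Positive' ⟺ diet is carnivore AND age ≤ 15.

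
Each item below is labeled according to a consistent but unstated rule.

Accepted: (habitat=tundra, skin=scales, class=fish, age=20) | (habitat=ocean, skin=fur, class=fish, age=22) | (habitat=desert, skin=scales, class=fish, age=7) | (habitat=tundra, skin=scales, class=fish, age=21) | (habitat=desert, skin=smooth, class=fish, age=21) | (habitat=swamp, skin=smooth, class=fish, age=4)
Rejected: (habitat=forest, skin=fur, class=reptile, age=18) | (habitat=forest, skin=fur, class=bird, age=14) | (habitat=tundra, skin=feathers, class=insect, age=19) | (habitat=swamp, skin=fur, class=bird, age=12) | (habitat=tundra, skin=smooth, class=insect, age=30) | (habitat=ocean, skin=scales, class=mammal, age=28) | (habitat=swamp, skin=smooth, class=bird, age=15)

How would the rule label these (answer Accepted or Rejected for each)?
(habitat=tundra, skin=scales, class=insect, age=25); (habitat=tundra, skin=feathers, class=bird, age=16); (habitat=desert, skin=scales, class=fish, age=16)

Rejected, Rejected, Accepted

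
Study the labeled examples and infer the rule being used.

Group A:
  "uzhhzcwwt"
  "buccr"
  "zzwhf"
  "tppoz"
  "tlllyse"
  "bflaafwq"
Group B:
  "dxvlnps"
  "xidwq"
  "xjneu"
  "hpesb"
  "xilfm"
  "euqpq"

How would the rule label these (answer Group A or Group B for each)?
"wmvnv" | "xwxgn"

'Group A' ⟺ has a double letter.
"wmvnv" — no doubled letter, hence Group B. "xwxgn" — no doubled letter, hence Group B.

Group B, Group B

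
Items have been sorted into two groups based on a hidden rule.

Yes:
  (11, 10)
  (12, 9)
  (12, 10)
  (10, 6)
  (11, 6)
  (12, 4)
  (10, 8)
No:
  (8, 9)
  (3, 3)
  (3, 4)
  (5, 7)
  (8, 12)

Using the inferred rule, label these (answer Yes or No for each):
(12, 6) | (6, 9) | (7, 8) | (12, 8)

Yes, No, No, Yes

All 'Yes' examples share one property — first > second — and every 'No' example lacks it.
(12, 6) — 12 > 6, hence Yes.
(6, 9) — 6 < 9, hence No.
(7, 8) — 7 < 8, hence No.
(12, 8) — 12 > 8, hence Yes.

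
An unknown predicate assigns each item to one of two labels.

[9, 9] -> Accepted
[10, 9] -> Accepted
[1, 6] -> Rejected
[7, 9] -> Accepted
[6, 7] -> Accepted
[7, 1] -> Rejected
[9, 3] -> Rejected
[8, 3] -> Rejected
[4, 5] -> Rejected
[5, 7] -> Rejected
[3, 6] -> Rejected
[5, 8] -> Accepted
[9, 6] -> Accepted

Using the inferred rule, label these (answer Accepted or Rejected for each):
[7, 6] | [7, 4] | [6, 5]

Accepted, Rejected, Rejected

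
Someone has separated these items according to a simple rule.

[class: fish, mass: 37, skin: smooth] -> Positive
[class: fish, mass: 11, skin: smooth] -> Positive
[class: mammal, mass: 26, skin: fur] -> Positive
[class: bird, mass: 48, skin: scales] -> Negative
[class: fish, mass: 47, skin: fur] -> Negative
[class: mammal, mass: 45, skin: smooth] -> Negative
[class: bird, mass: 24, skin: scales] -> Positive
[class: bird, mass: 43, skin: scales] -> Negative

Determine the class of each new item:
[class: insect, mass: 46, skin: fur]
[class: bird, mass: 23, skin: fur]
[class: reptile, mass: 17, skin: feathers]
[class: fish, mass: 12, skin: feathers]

Negative, Positive, Positive, Positive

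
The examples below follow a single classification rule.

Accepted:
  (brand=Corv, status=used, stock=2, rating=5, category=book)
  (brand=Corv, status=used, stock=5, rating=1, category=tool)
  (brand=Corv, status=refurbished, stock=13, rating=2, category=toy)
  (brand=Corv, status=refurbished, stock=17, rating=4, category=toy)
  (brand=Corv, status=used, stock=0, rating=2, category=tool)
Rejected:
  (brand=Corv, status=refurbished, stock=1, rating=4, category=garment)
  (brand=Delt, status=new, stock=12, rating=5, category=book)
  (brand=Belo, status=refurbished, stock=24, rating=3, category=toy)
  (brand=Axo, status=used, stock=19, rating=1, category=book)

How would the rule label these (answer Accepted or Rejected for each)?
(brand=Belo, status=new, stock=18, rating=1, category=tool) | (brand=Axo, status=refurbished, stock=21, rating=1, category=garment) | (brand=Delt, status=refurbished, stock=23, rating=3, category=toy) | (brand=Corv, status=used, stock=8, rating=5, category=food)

Rejected, Rejected, Rejected, Accepted

The rule appears to be: brand is Corv AND stock ≠ 1.
(brand=Belo, status=new, stock=18, rating=1, category=tool): Rejected (brand is Belo, stock = 18). (brand=Axo, status=refurbished, stock=21, rating=1, category=garment): Rejected (brand is Axo, stock = 21). (brand=Delt, status=refurbished, stock=23, rating=3, category=toy): Rejected (brand is Delt, stock = 23). (brand=Corv, status=used, stock=8, rating=5, category=food): Accepted (brand is Corv, stock = 8).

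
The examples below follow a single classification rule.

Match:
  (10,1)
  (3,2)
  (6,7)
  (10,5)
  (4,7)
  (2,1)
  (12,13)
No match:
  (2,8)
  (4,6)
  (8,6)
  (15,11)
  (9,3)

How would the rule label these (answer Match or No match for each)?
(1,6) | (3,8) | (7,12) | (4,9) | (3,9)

Match, Match, Match, Match, No match

The simplest hypothesis consistent with all the labels is: sum is odd.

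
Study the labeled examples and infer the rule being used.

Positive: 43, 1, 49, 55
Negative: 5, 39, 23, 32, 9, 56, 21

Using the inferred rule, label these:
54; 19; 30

Negative, Positive, Negative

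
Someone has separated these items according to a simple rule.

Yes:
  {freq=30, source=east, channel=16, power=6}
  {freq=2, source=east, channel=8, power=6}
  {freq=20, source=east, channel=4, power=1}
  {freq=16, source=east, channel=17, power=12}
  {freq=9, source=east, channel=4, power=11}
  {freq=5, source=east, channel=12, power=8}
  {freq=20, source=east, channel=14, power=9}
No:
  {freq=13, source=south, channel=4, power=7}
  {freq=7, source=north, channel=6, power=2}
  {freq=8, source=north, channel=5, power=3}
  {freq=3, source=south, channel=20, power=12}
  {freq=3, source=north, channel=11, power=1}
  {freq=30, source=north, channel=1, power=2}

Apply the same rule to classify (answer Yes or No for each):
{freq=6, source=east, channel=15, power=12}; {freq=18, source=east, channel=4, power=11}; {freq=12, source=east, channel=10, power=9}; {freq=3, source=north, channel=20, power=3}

Yes, Yes, Yes, No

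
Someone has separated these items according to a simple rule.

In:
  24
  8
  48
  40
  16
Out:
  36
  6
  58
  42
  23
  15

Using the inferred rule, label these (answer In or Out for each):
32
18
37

In, Out, Out

The distinguishing property — multiple of 8 — holds for all the 'In' cases and none of the 'Out' cases.
32: 32 = 8·4 — qualifies, so In.
18: 18 = 8·2 + 2 — doesn't match, so Out.
37: 37 = 8·4 + 5 — doesn't match, so Out.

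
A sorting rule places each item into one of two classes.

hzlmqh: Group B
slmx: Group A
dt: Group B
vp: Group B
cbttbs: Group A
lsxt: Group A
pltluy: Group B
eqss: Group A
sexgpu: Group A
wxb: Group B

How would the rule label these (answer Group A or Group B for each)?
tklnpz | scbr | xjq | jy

Rule: contains 's'. This holds for each 'Group A' example and fails for each 'Group B' one.

Group B, Group A, Group B, Group B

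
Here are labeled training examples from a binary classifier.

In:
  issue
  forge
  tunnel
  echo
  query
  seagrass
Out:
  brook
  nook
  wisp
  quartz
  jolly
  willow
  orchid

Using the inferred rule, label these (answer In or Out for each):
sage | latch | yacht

In, Out, Out

Rule: contains 'e'. This holds for each 'In' example and fails for each 'Out' one.
sage: In (has 'e').
latch: Out (no 'e').
yacht: Out (no 'e').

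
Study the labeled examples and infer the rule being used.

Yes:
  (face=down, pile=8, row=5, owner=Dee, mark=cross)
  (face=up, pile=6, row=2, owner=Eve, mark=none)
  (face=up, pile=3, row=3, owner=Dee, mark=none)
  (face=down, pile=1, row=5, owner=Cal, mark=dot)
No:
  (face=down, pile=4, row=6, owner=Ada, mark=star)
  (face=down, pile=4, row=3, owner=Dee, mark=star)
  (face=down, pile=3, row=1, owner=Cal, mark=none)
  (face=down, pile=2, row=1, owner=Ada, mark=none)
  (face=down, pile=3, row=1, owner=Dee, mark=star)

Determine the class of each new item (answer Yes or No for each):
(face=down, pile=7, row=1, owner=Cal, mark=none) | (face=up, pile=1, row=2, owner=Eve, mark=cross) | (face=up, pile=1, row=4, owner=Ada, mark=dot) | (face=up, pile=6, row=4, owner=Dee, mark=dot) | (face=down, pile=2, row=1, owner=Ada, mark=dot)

'Yes' ⟺ face is up OR row = 5.

No, Yes, Yes, Yes, No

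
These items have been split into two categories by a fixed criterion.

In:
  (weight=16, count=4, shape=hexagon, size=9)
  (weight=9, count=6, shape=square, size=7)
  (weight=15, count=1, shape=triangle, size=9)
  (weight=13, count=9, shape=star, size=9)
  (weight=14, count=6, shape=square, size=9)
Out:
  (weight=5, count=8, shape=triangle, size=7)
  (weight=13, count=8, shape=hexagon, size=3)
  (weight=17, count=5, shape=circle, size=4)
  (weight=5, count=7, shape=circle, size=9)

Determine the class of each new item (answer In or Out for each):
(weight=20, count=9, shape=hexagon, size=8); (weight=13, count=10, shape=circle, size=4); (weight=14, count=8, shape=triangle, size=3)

In, Out, Out

The simplest hypothesis consistent with all the labels is: weight ≥ 9 AND size ≥ 7.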